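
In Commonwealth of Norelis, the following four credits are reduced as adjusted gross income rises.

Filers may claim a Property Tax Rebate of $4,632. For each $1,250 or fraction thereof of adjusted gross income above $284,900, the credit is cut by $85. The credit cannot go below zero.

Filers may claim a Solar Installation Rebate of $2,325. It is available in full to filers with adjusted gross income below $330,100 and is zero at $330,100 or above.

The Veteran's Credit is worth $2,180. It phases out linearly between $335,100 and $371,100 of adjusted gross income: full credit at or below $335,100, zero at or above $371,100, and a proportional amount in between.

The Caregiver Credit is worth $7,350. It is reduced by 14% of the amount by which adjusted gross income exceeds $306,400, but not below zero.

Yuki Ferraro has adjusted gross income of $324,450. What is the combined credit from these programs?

Property Tax Rebate: income exceeds $284,900 by $39,550, which is 32 full-or-partial $1,250 increments; reduction = 32 × $85 = $2,720, leaving $1,912.
Solar Installation Rebate: $324,450 is below the $330,100 cutoff, so the full $2,325 applies.
Veteran's Credit: $324,450 is at or below the $335,100 threshold, so the full $2,180 applies.
Caregiver Credit: 14% of the $18,050 excess over $306,400 is $2,527; credit = $7,350 − $2,527 = $4,823.
Total: $1,912 + $2,325 + $2,180 + $4,823 = $11,240.

$11,240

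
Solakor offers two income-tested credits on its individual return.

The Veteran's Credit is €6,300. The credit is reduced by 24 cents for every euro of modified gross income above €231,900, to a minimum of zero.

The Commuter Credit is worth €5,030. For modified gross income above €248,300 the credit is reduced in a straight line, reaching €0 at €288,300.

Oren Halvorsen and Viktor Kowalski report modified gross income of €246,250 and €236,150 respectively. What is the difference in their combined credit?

Oren (€246,250): Veteran's Credit: 24% of the €14,350 excess over €231,900 is €3,444; credit = €6,300 − €3,444 = €2,856. Commuter Credit: €246,250 is at or below the €248,300 threshold, so the full €5,030 applies. total €2,856 + €5,030 = €7,886
Viktor (€236,150): Veteran's Credit: 24% of the €4,250 excess over €231,900 is €1,020; credit = €6,300 − €1,020 = €5,280. Commuter Credit: €236,150 is at or below the €248,300 threshold, so the full €5,030 applies. total €5,280 + €5,030 = €10,310
Difference: |€7,886 − €10,310| = €2,424.

€2,424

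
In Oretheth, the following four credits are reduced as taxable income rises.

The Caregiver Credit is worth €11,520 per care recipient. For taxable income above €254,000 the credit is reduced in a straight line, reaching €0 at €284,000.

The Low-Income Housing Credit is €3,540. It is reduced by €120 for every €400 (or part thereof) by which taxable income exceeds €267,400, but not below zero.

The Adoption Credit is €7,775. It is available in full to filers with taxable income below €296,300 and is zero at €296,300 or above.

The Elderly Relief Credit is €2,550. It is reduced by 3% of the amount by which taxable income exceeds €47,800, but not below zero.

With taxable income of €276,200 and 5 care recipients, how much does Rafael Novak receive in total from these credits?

Caregiver Credit: base = 5 × €11,520 = €57,600. €276,200 is €22,200 into a €30,000 phase-out range, leaving 7,800/30,000 of the credit: €57,600 × 7,800/30,000 = €14,976.
Low-Income Housing Credit: income exceeds €267,400 by €8,800, which is 22 full-or-partial €400 increments; reduction = 22 × €120 = €2,640, leaving €900.
Adoption Credit: €276,200 is below the €296,300 cutoff, so the full €7,775 applies.
Elderly Relief Credit: 3% of the €228,400 excess over €47,800 is €6,852 ≥ base, so the credit is €0.
Total: €14,976 + €900 + €7,775 + €0 = €23,651.

€23,651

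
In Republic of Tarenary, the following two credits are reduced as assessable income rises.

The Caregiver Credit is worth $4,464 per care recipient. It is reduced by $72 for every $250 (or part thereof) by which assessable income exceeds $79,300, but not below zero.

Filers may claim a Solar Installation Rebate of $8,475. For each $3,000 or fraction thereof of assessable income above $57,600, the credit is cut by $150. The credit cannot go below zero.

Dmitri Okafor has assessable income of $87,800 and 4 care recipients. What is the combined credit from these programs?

$22,233

Caregiver Credit: base = 4 × $4,464 = $17,856. income exceeds $79,300 by $8,500, which is 34 full-or-partial $250 increments; reduction = 34 × $72 = $2,448, leaving $15,408.
Solar Installation Rebate: income exceeds $57,600 by $30,200, which is 11 full-or-partial $3,000 increments; reduction = 11 × $150 = $1,650, leaving $6,825.
Total: $15,408 + $6,825 = $22,233.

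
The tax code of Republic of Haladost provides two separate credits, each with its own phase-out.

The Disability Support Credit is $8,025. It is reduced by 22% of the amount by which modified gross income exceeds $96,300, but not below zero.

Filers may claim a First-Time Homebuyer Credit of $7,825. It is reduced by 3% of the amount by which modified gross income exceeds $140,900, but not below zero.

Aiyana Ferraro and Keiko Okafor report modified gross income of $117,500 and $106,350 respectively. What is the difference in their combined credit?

Aiyana ($117,500): Disability Support Credit: 22% of the $21,200 excess over $96,300 is $4,664; credit = $8,025 − $4,664 = $3,361. First-Time Homebuyer Credit: $117,500 is at or below the $140,900 threshold, so the full $7,825 applies. total $3,361 + $7,825 = $11,186
Keiko ($106,350): Disability Support Credit: 22% of the $10,050 excess over $96,300 is $2,211; credit = $8,025 − $2,211 = $5,814. First-Time Homebuyer Credit: $106,350 is at or below the $140,900 threshold, so the full $7,825 applies. total $5,814 + $7,825 = $13,639
Difference: |$11,186 − $13,639| = $2,453.

$2,453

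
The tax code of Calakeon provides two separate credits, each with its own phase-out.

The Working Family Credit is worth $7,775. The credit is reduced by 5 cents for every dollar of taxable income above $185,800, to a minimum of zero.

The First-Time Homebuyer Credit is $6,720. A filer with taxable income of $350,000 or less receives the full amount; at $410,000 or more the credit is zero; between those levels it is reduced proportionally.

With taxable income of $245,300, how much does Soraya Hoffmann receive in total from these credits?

$11,520

Working Family Credit: 5% of the $59,500 excess over $185,800 is $2,975; credit = $7,775 − $2,975 = $4,800.
First-Time Homebuyer Credit: $245,300 is at or below the $350,000 threshold, so the full $6,720 applies.
Total: $4,800 + $6,720 = $11,520.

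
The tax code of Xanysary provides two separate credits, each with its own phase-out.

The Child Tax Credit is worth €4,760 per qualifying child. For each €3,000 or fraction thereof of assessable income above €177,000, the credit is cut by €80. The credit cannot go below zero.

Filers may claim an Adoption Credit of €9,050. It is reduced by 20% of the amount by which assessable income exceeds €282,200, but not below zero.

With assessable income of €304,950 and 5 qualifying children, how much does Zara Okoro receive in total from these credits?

Child Tax Credit: base = 5 × €4,760 = €23,800. income exceeds €177,000 by €127,950, which is 43 full-or-partial €3,000 increments; reduction = 43 × €80 = €3,440, leaving €20,360.
Adoption Credit: 20% of the €22,750 excess over €282,200 is €4,550; credit = €9,050 − €4,550 = €4,500.
Total: €20,360 + €4,500 = €24,860.

€24,860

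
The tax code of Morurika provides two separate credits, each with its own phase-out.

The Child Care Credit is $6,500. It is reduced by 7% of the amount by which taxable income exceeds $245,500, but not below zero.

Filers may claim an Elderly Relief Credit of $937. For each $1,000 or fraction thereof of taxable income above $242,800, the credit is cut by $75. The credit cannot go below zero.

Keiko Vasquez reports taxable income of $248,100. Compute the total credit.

$6,805

Child Care Credit: 7% of the $2,600 excess over $245,500 is $182; credit = $6,500 − $182 = $6,318.
Elderly Relief Credit: income exceeds $242,800 by $5,300, which is 6 full-or-partial $1,000 increments; reduction = 6 × $75 = $450, leaving $487.
Total: $6,318 + $487 = $6,805.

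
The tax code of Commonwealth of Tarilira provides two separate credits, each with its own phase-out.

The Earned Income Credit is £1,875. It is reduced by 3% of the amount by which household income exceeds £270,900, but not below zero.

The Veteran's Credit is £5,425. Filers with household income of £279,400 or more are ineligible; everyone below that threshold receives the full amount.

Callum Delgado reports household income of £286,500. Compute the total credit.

£1,407

Earned Income Credit: 3% of the £15,600 excess over £270,900 is £468; credit = £1,875 − £468 = £1,407.
Veteran's Credit: £286,500 meets or exceeds the £279,400 cutoff, so the credit is £0.
Total: £1,407 + £0 = £1,407.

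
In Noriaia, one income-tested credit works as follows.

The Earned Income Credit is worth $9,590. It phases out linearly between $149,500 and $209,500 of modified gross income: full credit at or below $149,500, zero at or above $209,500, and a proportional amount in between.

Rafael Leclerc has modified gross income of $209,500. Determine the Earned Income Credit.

$0

Earned Income Credit: $209,500 is at or above $209,500, so the credit is $0.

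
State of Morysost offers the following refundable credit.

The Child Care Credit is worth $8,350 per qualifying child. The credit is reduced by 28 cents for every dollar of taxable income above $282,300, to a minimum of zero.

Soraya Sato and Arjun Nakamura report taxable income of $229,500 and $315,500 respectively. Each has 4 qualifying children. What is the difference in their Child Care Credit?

$9,296

Soraya ($229,500): Child Care Credit: base = 4 × $8,350 = $33,400. $229,500 is at or below the $282,300 threshold, so the full $33,400 applies.
Arjun ($315,500): Child Care Credit: base = 4 × $8,350 = $33,400. 28% of the $33,200 excess over $282,300 is $9,296; credit = $33,400 − $9,296 = $24,104.
Difference: |$33,400 − $24,104| = $9,296.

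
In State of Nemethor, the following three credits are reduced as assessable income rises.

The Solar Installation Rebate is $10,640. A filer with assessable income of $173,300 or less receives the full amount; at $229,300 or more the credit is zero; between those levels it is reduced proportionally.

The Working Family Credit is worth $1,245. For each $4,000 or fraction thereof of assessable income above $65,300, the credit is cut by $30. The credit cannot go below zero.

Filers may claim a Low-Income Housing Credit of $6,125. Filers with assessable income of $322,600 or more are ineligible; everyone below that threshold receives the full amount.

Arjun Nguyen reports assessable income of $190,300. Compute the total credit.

Solar Installation Rebate: $190,300 is $17,000 into a $56,000 phase-out range, leaving 39,000/56,000 of the credit: $10,640 × 39,000/56,000 = $7,410.
Working Family Credit: income exceeds $65,300 by $125,000, which is 32 full-or-partial $4,000 increments; reduction = 32 × $30 = $960, leaving $285.
Low-Income Housing Credit: $190,300 is below the $322,600 cutoff, so the full $6,125 applies.
Total: $7,410 + $285 + $6,125 = $13,820.

$13,820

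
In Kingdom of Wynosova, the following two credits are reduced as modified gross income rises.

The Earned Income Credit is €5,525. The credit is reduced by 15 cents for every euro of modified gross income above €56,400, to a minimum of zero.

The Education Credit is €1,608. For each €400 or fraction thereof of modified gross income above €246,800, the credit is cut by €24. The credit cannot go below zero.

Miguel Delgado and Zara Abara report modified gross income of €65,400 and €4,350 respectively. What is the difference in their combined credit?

Miguel (€65,400): Earned Income Credit: 15% of the €9,000 excess over €56,400 is €1,350; credit = €5,525 − €1,350 = €4,175. Education Credit: €65,400 is at or below the €246,800 threshold, so the full €1,608 applies. total €4,175 + €1,608 = €5,783
Zara (€4,350): Earned Income Credit: €4,350 is at or below the €56,400 threshold, so the full €5,525 applies. Education Credit: €4,350 is at or below the €246,800 threshold, so the full €1,608 applies. total €5,525 + €1,608 = €7,133
Difference: |€5,783 − €7,133| = €1,350.

€1,350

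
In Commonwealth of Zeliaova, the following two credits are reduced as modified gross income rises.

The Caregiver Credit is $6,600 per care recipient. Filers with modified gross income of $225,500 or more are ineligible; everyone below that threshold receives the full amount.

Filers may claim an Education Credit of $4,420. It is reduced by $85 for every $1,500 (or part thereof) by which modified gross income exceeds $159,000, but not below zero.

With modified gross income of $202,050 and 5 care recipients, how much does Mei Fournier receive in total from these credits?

$34,955

Caregiver Credit: base = 5 × $6,600 = $33,000. $202,050 is below the $225,500 cutoff, so the full $33,000 applies.
Education Credit: income exceeds $159,000 by $43,050, which is 29 full-or-partial $1,500 increments; reduction = 29 × $85 = $2,465, leaving $1,955.
Total: $33,000 + $1,955 = $34,955.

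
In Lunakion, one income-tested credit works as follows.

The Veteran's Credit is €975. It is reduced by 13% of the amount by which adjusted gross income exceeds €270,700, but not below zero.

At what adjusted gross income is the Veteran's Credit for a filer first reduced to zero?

€278,200

The credit falls by 13% of each euro above €270,700, so it reaches zero when the excess is €975 / 13% = €7,500: income = €270,700 + €7,500 = €278,200.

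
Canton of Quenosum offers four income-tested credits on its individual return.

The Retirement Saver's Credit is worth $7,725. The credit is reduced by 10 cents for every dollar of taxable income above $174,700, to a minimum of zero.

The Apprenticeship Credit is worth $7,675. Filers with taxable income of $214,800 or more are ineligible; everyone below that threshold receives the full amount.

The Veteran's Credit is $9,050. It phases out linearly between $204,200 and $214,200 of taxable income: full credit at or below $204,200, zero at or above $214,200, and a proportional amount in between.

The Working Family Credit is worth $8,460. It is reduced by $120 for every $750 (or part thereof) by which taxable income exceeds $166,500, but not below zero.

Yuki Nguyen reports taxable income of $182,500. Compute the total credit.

$29,490

Retirement Saver's Credit: 10% of the $7,800 excess over $174,700 is $780; credit = $7,725 − $780 = $6,945.
Apprenticeship Credit: $182,500 is below the $214,800 cutoff, so the full $7,675 applies.
Veteran's Credit: $182,500 is at or below the $204,200 threshold, so the full $9,050 applies.
Working Family Credit: income exceeds $166,500 by $16,000, which is 22 full-or-partial $750 increments; reduction = 22 × $120 = $2,640, leaving $5,820.
Total: $6,945 + $7,675 + $9,050 + $5,820 = $29,490.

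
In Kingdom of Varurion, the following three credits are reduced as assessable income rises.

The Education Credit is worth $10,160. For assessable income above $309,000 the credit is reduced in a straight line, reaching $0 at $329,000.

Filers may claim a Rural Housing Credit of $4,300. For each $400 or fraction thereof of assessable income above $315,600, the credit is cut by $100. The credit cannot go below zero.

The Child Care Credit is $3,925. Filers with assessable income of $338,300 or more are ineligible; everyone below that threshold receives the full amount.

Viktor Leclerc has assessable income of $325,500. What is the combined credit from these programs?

$7,503

Education Credit: $325,500 is $16,500 into a $20,000 phase-out range, leaving 3,500/20,000 of the credit: $10,160 × 3,500/20,000 = $1,778.
Rural Housing Credit: income exceeds $315,600 by $9,900, which is 25 full-or-partial $400 increments; reduction = 25 × $100 = $2,500, leaving $1,800.
Child Care Credit: $325,500 is below the $338,300 cutoff, so the full $3,925 applies.
Total: $1,778 + $1,800 + $3,925 = $7,503.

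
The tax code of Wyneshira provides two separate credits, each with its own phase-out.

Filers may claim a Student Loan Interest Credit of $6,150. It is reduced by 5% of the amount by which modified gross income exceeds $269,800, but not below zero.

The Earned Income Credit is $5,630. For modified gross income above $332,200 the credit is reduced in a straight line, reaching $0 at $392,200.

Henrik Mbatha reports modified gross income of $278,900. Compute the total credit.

Student Loan Interest Credit: 5% of the $9,100 excess over $269,800 is $455; credit = $6,150 − $455 = $5,695.
Earned Income Credit: $278,900 is at or below the $332,200 threshold, so the full $5,630 applies.
Total: $5,695 + $5,630 = $11,325.

$11,325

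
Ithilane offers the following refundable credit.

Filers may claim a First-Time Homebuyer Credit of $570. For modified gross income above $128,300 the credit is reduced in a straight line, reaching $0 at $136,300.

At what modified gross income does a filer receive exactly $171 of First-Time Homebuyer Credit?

$133,900

$171 is 171/570 of the full $570, so 399/570 of the $8,000 range has been used: income = $128,300 + $8,000 × 399/570 = $133,900.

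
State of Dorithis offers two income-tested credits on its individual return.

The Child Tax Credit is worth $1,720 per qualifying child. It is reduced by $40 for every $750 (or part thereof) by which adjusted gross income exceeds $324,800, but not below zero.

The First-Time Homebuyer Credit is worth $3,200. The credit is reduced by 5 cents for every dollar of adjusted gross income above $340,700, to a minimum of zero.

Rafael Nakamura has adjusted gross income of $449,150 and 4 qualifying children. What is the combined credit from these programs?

$240

Child Tax Credit: base = 4 × $1,720 = $6,880. income exceeds $324,800 by $124,350, which is 166 full-or-partial $750 increments; reduction = 166 × $40 = $6,640, leaving $240.
First-Time Homebuyer Credit: 5% of the $108,450 excess over $340,700 is $5,422.50 ≥ base, so the credit is $0.
Total: $240 + $0 = $240.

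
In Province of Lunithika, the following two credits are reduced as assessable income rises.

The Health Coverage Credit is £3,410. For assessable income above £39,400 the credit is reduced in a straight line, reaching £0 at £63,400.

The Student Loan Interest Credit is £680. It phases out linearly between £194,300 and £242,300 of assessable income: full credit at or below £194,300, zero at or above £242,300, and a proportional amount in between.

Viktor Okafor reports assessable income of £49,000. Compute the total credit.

£2,726

Health Coverage Credit: £49,000 is £9,600 into a £24,000 phase-out range, leaving 14,400/24,000 of the credit: £3,410 × 14,400/24,000 = £2,046.
Student Loan Interest Credit: £49,000 is at or below the £194,300 threshold, so the full £680 applies.
Total: £2,046 + £680 = £2,726.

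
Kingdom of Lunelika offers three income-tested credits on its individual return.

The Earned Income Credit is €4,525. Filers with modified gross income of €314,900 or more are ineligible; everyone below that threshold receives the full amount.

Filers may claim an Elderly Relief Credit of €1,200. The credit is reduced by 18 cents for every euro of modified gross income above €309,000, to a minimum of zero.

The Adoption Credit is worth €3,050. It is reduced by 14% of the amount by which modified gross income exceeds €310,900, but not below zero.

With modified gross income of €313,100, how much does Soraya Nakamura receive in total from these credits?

€7,729

Earned Income Credit: €313,100 is below the €314,900 cutoff, so the full €4,525 applies.
Elderly Relief Credit: 18% of the €4,100 excess over €309,000 is €738; credit = €1,200 − €738 = €462.
Adoption Credit: 14% of the €2,200 excess over €310,900 is €308; credit = €3,050 − €308 = €2,742.
Total: €4,525 + €462 + €2,742 = €7,729.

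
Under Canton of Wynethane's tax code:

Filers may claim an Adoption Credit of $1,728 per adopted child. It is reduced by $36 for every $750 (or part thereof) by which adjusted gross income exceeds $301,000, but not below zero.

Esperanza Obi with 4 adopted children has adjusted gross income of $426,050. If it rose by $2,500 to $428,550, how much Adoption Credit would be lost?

At $426,050 — base = 4 × $1,728 = $6,912. income exceeds $301,000 by $125,050, which is 167 full-or-partial $750 increments; reduction = 167 × $36 = $6,012, leaving $900.
At $428,550 — base = 4 × $1,728 = $6,912. income exceeds $301,000 by $127,550, which is 171 full-or-partial $750 increments; reduction = 171 × $36 = $6,156, leaving $756.
Lost: $900 − $756 = $144.

$144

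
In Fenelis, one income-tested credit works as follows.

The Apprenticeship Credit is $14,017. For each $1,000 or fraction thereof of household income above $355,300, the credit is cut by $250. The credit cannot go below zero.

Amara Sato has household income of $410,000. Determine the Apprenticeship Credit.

$267

Apprenticeship Credit: income exceeds $355,300 by $54,700, which is 55 full-or-partial $1,000 increments; reduction = 55 × $250 = $13,750, leaving $267.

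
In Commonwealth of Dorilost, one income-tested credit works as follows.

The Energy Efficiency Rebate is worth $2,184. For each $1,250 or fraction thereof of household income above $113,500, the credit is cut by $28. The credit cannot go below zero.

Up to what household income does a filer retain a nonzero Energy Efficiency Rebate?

$209,750

After 77 increments the reduction is 77 × $28 = $2,156, leaving $28; one more increment wipes it out. Increment 77 ends at excess 77 × $1,250 = $96,250, so the highest qualifying income is $113,500 + $96,250 = $209,750.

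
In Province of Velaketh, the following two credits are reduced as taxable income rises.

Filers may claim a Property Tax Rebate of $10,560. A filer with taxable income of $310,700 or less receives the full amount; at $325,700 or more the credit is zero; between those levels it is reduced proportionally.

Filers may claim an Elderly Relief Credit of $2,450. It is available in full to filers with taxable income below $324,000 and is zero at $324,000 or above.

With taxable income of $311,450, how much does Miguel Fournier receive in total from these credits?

$12,482

Property Tax Rebate: $311,450 is $750 into a $15,000 phase-out range, leaving 14,250/15,000 of the credit: $10,560 × 14,250/15,000 = $10,032.
Elderly Relief Credit: $311,450 is below the $324,000 cutoff, so the full $2,450 applies.
Total: $10,032 + $2,450 = $12,482.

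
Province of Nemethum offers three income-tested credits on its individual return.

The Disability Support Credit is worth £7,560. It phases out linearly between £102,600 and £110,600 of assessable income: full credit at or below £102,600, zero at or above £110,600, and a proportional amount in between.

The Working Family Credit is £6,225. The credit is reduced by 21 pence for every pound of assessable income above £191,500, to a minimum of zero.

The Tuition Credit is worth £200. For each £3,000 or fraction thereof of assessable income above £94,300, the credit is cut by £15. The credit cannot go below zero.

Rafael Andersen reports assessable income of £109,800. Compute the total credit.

£7,091

Disability Support Credit: £109,800 is £7,200 into a £8,000 phase-out range, leaving 800/8,000 of the credit: £7,560 × 800/8,000 = £756.
Working Family Credit: £109,800 is at or below the £191,500 threshold, so the full £6,225 applies.
Tuition Credit: income exceeds £94,300 by £15,500, which is 6 full-or-partial £3,000 increments; reduction = 6 × £15 = £90, leaving £110.
Total: £756 + £6,225 + £110 = £7,091.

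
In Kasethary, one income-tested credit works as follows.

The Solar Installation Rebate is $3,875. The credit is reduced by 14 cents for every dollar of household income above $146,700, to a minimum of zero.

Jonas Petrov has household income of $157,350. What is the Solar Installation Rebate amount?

Solar Installation Rebate: 14% of the $10,650 excess over $146,700 is $1,491; credit = $3,875 − $1,491 = $2,384.

$2,384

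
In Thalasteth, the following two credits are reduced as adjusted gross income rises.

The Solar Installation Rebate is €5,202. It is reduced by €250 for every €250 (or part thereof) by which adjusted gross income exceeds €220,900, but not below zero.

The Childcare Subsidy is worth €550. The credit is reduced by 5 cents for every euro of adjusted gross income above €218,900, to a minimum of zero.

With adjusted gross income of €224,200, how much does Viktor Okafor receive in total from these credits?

€1,987

Solar Installation Rebate: income exceeds €220,900 by €3,300, which is 14 full-or-partial €250 increments; reduction = 14 × €250 = €3,500, leaving €1,702.
Childcare Subsidy: 5% of the €5,300 excess over €218,900 is €265; credit = €550 − €265 = €285.
Total: €1,702 + €285 = €1,987.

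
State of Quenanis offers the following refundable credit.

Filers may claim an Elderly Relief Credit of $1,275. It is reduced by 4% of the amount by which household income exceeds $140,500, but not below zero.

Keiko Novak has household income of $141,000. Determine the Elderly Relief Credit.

$1,255

Elderly Relief Credit: 4% of the $500 excess over $140,500 is $20; credit = $1,275 − $20 = $1,255.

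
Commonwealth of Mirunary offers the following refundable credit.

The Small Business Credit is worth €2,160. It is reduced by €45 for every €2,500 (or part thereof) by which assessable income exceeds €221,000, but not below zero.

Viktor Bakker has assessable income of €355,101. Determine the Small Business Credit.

€0

Small Business Credit: income exceeds €221,000 by €134,101 → 54 increments × €45 = €2,430 ≥ base, so the credit is €0.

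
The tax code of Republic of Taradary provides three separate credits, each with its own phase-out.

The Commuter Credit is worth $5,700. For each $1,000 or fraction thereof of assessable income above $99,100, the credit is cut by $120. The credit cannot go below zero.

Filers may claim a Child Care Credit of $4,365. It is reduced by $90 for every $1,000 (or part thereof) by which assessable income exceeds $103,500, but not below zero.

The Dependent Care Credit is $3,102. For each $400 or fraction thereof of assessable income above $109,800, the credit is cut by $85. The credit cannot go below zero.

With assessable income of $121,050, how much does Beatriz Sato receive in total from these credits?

Commuter Credit: income exceeds $99,100 by $21,950, which is 22 full-or-partial $1,000 increments; reduction = 22 × $120 = $2,640, leaving $3,060.
Child Care Credit: income exceeds $103,500 by $17,550, which is 18 full-or-partial $1,000 increments; reduction = 18 × $90 = $1,620, leaving $2,745.
Dependent Care Credit: income exceeds $109,800 by $11,250, which is 29 full-or-partial $400 increments; reduction = 29 × $85 = $2,465, leaving $637.
Total: $3,060 + $2,745 + $637 = $6,442.

$6,442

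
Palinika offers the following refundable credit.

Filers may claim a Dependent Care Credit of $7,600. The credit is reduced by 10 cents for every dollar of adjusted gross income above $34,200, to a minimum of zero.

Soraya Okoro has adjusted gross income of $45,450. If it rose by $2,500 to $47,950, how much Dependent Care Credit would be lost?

At $45,450 — 10% of the $11,250 excess over $34,200 is $1,125; credit = $7,600 − $1,125 = $6,475.
At $47,950 — 10% of the $13,750 excess over $34,200 is $1,375; credit = $7,600 − $1,375 = $6,225.
Lost: $6,475 − $6,225 = $250.

$250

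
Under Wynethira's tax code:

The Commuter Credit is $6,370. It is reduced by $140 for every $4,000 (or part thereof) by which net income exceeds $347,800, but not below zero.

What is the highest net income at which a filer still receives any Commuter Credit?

After 45 increments the reduction is 45 × $140 = $6,300, leaving $70; one more increment wipes it out. Increment 45 ends at excess 45 × $4,000 = $180,000, so the highest qualifying income is $347,800 + $180,000 = $527,800.

$527,800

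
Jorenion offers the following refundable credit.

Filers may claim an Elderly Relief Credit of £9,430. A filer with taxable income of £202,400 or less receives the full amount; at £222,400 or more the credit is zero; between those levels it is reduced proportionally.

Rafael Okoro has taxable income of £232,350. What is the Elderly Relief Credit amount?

Elderly Relief Credit: £232,350 is at or above £222,400, so the credit is £0.

£0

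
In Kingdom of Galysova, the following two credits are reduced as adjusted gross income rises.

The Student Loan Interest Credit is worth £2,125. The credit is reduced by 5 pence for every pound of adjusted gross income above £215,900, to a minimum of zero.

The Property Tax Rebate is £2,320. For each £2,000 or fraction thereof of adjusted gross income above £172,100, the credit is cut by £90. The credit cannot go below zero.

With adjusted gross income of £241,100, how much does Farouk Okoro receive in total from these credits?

Student Loan Interest Credit: 5% of the £25,200 excess over £215,900 is £1,260; credit = £2,125 − £1,260 = £865.
Property Tax Rebate: income exceeds £172,100 by £69,000 → 35 increments × £90 = £3,150 ≥ base, so the credit is £0.
Total: £865 + £0 = £865.

£865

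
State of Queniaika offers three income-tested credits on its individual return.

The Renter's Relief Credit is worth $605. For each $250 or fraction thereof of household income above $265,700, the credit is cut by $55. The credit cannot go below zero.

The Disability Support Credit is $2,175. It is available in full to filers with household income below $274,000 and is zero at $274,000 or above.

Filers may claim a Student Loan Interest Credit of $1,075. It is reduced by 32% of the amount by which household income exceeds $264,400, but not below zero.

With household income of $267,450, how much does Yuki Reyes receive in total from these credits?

$2,494

Renter's Relief Credit: income exceeds $265,700 by $1,750, which is 7 full-or-partial $250 increments; reduction = 7 × $55 = $385, leaving $220.
Disability Support Credit: $267,450 is below the $274,000 cutoff, so the full $2,175 applies.
Student Loan Interest Credit: 32% of the $3,050 excess over $264,400 is $976; credit = $1,075 − $976 = $99.
Total: $220 + $2,175 + $99 = $2,494.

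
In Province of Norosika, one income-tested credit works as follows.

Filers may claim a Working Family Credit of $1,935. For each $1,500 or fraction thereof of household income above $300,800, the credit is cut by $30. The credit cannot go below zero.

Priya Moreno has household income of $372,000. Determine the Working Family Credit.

$495

Working Family Credit: income exceeds $300,800 by $71,200, which is 48 full-or-partial $1,500 increments; reduction = 48 × $30 = $1,440, leaving $495.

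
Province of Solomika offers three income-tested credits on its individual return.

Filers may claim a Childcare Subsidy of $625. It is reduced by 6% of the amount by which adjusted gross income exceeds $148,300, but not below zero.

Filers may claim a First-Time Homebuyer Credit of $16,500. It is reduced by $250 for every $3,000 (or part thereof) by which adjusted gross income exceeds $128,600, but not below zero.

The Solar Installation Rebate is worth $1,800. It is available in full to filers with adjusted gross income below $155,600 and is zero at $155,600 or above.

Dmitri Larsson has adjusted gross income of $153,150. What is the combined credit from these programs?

Childcare Subsidy: 6% of the $4,850 excess over $148,300 is $291; credit = $625 − $291 = $334.
First-Time Homebuyer Credit: income exceeds $128,600 by $24,550, which is 9 full-or-partial $3,000 increments; reduction = 9 × $250 = $2,250, leaving $14,250.
Solar Installation Rebate: $153,150 is below the $155,600 cutoff, so the full $1,800 applies.
Total: $334 + $14,250 + $1,800 = $16,384.

$16,384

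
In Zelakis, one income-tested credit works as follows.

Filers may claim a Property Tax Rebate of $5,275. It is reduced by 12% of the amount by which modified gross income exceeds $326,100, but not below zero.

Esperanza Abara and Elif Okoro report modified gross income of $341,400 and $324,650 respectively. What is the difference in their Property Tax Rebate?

Esperanza ($341,400): Property Tax Rebate: 12% of the $15,300 excess over $326,100 is $1,836; credit = $5,275 − $1,836 = $3,439.
Elif ($324,650): Property Tax Rebate: $324,650 is at or below the $326,100 threshold, so the full $5,275 applies.
Difference: |$3,439 − $5,275| = $1,836.

$1,836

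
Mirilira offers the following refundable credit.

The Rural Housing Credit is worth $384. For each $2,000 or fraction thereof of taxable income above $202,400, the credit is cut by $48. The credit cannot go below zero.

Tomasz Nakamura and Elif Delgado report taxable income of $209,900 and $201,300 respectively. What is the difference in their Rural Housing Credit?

Tomasz ($209,900): Rural Housing Credit: income exceeds $202,400 by $7,500, which is 4 full-or-partial $2,000 increments; reduction = 4 × $48 = $192, leaving $192.
Elif ($201,300): Rural Housing Credit: $201,300 is at or below the $202,400 threshold, so the full $384 applies.
Difference: |$192 − $384| = $192.

$192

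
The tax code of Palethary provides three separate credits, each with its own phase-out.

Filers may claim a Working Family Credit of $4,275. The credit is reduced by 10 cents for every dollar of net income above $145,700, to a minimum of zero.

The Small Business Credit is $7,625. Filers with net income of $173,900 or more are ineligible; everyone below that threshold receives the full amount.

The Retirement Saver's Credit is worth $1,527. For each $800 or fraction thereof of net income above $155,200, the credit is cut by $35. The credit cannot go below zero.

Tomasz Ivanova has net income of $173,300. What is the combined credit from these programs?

$9,862

Working Family Credit: 10% of the $27,600 excess over $145,700 is $2,760; credit = $4,275 − $2,760 = $1,515.
Small Business Credit: $173,300 is below the $173,900 cutoff, so the full $7,625 applies.
Retirement Saver's Credit: income exceeds $155,200 by $18,100, which is 23 full-or-partial $800 increments; reduction = 23 × $35 = $805, leaving $722.
Total: $1,515 + $7,625 + $722 = $9,862.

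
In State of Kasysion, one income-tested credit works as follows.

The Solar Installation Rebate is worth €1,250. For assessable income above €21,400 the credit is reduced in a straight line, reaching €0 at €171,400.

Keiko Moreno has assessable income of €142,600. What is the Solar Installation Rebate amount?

Solar Installation Rebate: €142,600 is €121,200 into a €150,000 phase-out range, leaving 28,800/150,000 of the credit: €1,250 × 28,800/150,000 = €240.

€240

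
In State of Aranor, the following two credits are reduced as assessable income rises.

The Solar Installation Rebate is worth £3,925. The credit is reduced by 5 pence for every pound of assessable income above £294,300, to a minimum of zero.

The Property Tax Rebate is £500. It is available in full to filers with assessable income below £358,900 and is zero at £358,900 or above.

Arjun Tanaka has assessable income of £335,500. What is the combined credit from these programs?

Solar Installation Rebate: 5% of the £41,200 excess over £294,300 is £2,060; credit = £3,925 − £2,060 = £1,865.
Property Tax Rebate: £335,500 is below the £358,900 cutoff, so the full £500 applies.
Total: £1,865 + £500 = £2,365.

£2,365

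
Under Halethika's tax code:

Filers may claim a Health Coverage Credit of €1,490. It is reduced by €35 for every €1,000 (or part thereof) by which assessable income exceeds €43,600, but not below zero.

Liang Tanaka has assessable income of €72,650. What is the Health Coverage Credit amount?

Health Coverage Credit: income exceeds €43,600 by €29,050, which is 30 full-or-partial €1,000 increments; reduction = 30 × €35 = €1,050, leaving €440.

€440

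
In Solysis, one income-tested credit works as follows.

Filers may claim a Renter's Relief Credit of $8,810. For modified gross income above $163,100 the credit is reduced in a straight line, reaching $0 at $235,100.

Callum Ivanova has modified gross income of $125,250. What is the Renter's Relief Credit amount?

$8,810

Renter's Relief Credit: $125,250 is at or below the $163,100 threshold, so the full $8,810 applies.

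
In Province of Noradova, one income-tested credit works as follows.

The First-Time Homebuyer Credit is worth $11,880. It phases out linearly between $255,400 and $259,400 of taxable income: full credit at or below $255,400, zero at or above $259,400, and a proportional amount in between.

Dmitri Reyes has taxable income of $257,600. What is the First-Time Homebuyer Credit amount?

$5,346

First-Time Homebuyer Credit: $257,600 is $2,200 into a $4,000 phase-out range, leaving 1,800/4,000 of the credit: $11,880 × 1,800/4,000 = $5,346.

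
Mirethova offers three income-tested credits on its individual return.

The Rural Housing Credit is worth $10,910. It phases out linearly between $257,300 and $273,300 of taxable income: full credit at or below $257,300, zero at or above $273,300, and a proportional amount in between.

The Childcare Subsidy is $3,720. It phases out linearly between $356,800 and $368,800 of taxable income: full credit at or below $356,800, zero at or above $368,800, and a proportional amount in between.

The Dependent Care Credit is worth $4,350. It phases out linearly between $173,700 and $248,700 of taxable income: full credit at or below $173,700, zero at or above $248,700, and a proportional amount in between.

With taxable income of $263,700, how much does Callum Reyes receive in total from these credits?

$10,266

Rural Housing Credit: $263,700 is $6,400 into a $16,000 phase-out range, leaving 9,600/16,000 of the credit: $10,910 × 9,600/16,000 = $6,546.
Childcare Subsidy: $263,700 is at or below the $356,800 threshold, so the full $3,720 applies.
Dependent Care Credit: $263,700 is at or above $248,700, so the credit is $0.
Total: $6,546 + $3,720 + $0 = $10,266.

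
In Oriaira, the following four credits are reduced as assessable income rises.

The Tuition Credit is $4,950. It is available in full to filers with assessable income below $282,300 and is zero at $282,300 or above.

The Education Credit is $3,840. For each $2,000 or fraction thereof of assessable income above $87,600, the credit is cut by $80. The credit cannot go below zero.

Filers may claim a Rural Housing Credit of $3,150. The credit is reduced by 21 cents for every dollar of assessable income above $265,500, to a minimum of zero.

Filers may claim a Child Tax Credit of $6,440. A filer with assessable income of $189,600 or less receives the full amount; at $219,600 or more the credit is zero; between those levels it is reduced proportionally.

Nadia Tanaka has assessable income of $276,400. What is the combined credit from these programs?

$5,811

Tuition Credit: $276,400 is below the $282,300 cutoff, so the full $4,950 applies.
Education Credit: income exceeds $87,600 by $188,800 → 95 increments × $80 = $7,600 ≥ base, so the credit is $0.
Rural Housing Credit: 21% of the $10,900 excess over $265,500 is $2,289; credit = $3,150 − $2,289 = $861.
Child Tax Credit: $276,400 is at or above $219,600, so the credit is $0.
Total: $4,950 + $0 + $861 + $0 = $5,811.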